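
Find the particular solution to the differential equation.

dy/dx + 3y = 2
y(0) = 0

General solution: y = 2/3 + Ce^(-3x)
Applying y(0) = 0: C = 0 - 2/3 = -2/3
Particular solution: y = 2/3 - (2/3)e^(-3x)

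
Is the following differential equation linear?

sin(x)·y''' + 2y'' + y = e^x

Yes. Linear (y and its derivatives appear to the first power only, no products of y terms)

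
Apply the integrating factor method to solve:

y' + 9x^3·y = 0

Using integrating factor method:

General solution: y = Ce^(-9x^4/4)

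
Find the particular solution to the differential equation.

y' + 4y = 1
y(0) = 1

General solution: y = 1/4 + Ce^(-4x)
Applying y(0) = 1: C = 1 - 1/4 = 3/4
Particular solution: y = 1/4 + (3/4)e^(-4x)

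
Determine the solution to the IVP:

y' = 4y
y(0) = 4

General solution: y = Ce^(4x)
Applying IC y(0) = 4:
Particular solution: y = 4e^(4x)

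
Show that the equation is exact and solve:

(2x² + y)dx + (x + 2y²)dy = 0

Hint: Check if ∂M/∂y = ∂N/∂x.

Verify exactness: ∂M/∂y = ∂N/∂x ✓
Find F(x,y) such that ∂F/∂x = M, ∂F/∂y = N
Solution: 2x³/3 + xy + 2y³/3 = C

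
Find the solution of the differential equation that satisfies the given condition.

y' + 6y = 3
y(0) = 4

General solution: y = 1/2 + Ce^(-6x)
Applying y(0) = 4: C = 4 - 1/2 = 7/2
Particular solution: y = 1/2 + (7/2)e^(-6x)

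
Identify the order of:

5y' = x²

The order is 1 (highest derivative is of order 1).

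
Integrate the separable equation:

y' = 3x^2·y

Separating variables and integrating:
ln|y| = x^3 + C

General solution: y = Ce^(x^3)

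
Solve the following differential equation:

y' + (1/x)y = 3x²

Using integrating factor method:

General solution: y = (3/4)x^3 + C/x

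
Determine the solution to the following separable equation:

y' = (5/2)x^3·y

Separating variables and integrating:
ln|y| = 5x^4/8 + C

General solution: y = Ce^(5x^4/8)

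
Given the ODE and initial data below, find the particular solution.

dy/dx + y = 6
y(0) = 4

General solution: y = 6 + Ce^(-x)
Applying y(0) = 4: C = 4 - 6 = -2
Particular solution: y = 6 - 2e^(-x)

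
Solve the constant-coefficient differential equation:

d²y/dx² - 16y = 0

Characteristic equation: r² - 16 = 0
Roots: r = 4, -4 (distinct real)
General solution: y = C₁e^(4x) + C₂e^(-4x)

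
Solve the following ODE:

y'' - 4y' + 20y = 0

Characteristic equation: r² - 4r + 20 = 0
Roots: r = 2 ± 4i (complex conjugates)
General solution: y = e^(2x)(C₁cos(4x) + C₂sin(4x))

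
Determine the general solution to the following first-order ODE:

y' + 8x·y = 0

Using integrating factor method:

General solution: y = Ce^(-4x^2)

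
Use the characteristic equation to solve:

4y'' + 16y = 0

Characteristic equation: 4r² + 16 = 0
Divide by 4: r² + 4 = 0
Roots: r = ±2i (complex conjugates)
General solution: y = C₁cos(2x) + C₂sin(2x)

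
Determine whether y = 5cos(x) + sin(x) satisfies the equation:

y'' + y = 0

Verification:
y'' = -5cos(x) - sin(x)
y'' + y = 0 ✓

Yes, it is a solution.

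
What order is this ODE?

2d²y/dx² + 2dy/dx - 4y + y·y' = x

The order is 2 (highest derivative is of order 2).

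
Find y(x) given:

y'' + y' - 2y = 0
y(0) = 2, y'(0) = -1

General solution: y = C₁e^x + C₂e^(-2x)
Applying ICs: C₁ = 1, C₂ = 1
Particular solution: y = e^x + e^(-2x)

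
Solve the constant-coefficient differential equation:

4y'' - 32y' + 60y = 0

Characteristic equation: 4r² - 32r + 60 = 0
Divide by 4: r² - 8r + 15 = 0
Roots: r = 3, 5 (distinct real)
General solution: y = C₁e^(3x) + C₂e^(5x)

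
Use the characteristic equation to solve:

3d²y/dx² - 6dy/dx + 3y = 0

Characteristic equation: 3r² - 6r + 3 = 0
Divide by 3: r² - 2r + 1 = 0
Factored: (r - 1)² = 0
Repeated root: r = 1
General solution: y = (C₁ + C₂x)e^x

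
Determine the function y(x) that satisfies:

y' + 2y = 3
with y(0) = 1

General solution: y = 3/2 + Ce^(-2x)
Applying y(0) = 1: C = 1 - 3/2 = -1/2
Particular solution: y = 3/2 - (1/2)e^(-2x)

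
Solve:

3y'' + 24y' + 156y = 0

Characteristic equation: 3r² + 24r + 156 = 0
Divide by 3: r² + 8r + 52 = 0
Roots: r = -4 ± 6i (complex conjugates)
General solution: y = e^(-4x)(C₁cos(6x) + C₂sin(6x))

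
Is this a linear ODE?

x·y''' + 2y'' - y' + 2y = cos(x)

Yes. Linear (y and its derivatives appear to the first power only, no products of y terms)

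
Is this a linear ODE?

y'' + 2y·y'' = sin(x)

No. Nonlinear (y·y'' term)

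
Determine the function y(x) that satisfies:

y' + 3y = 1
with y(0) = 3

General solution: y = 1/3 + Ce^(-3x)
Applying y(0) = 3: C = 3 - 1/3 = 8/3
Particular solution: y = 1/3 + (8/3)e^(-3x)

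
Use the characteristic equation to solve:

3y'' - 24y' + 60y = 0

Characteristic equation: 3r² - 24r + 60 = 0
Divide by 3: r² - 8r + 20 = 0
Roots: r = 4 ± 2i (complex conjugates)
General solution: y = e^(4x)(C₁cos(2x) + C₂sin(2x))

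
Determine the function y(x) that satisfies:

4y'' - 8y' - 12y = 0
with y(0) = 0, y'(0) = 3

General solution: y = C₁e^(3x) + C₂e^(-x)
Applying ICs: C₁ = 3/4, C₂ = -3/4
Particular solution: y = (3/4)e^(3x) - (3/4)e^(-x)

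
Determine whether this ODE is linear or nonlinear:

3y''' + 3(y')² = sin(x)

Nonlinear ((y')² term)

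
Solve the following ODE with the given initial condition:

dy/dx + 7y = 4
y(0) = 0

General solution: y = 4/7 + Ce^(-7x)
Applying y(0) = 0: C = 0 - 4/7 = -4/7
Particular solution: y = 4/7 - (4/7)e^(-7x)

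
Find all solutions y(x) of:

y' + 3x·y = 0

Using integrating factor method:

General solution: y = Ce^(-3x^2/2)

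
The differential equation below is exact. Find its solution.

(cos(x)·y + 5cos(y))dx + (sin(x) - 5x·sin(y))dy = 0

Verify exactness: ∂M/∂y = ∂N/∂x ✓
Find F(x,y) such that ∂F/∂x = M, ∂F/∂y = N
Solution: sin(x)·y + 5x·cos(y) = C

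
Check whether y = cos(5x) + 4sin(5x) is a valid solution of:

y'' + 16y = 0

Verification:
y'' = -25cos(5x) - 100sin(5x)
y'' + 16y ≠ 0 (frequency mismatch: got 25 instead of 16)

No, it is not a solution.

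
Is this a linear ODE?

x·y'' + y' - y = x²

Yes. Linear (y and its derivatives appear to the first power only, no products of y terms)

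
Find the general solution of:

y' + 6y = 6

Using integrating factor method:

General solution: y = 1 + Ce^(-6x)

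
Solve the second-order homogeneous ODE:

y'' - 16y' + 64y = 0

Characteristic equation: r² - 16r + 64 = 0
Factored: (r - 8)² = 0
Repeated root: r = 8
General solution: y = (C₁ + C₂x)e^(8x)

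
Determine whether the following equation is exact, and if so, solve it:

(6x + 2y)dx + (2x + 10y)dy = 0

Verify exactness: ∂M/∂y = ∂N/∂x ✓
Find F(x,y) such that ∂F/∂x = M, ∂F/∂y = N
Solution: 3x² + 2xy + 5y² = C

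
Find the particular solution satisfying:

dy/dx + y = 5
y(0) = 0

General solution: y = 5 + Ce^(-x)
Applying y(0) = 0: C = 0 - 5 = -5
Particular solution: y = 5 - 5e^(-x)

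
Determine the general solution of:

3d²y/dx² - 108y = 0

Characteristic equation: 3r² - 108 = 0
Divide by 3: r² - 36 = 0
Roots: r = 6, -6 (distinct real)
General solution: y = C₁e^(6x) + C₂e^(-6x)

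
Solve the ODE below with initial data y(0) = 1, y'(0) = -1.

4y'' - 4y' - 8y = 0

General solution: y = C₁e^(2x) + C₂e^(-x)
Applying ICs: C₁ = 0, C₂ = 1
Particular solution: y = e^(-x)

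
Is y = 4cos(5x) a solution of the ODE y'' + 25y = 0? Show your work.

Verification:
y'' = -100cos(5x)
y'' + 25y = 0 ✓

Yes, it is a solution.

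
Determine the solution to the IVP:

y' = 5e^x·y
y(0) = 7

General solution: y = Ce^(5e^x)
Applying IC y(0) = 7:
Particular solution: y = 7e^(5(e^x - 1))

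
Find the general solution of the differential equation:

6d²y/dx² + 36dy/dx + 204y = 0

Characteristic equation: 6r² + 36r + 204 = 0
Divide by 6: r² + 6r + 34 = 0
Roots: r = -3 ± 5i (complex conjugates)
General solution: y = e^(-3x)(C₁cos(5x) + C₂sin(5x))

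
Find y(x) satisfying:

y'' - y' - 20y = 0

Characteristic equation: r² - r - 20 = 0
Roots: r = 5, -4 (distinct real)
General solution: y = C₁e^(5x) + C₂e^(-4x)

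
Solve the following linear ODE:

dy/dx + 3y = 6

Using integrating factor method:

General solution: y = 2 + Ce^(-3x)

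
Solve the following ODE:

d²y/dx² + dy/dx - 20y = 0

Characteristic equation: r² + r - 20 = 0
Roots: r = 4, -5 (distinct real)
General solution: y = C₁e^(4x) + C₂e^(-5x)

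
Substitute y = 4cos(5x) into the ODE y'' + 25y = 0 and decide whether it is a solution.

Verification:
y'' = -100cos(5x)
y'' + 25y = 0 ✓

Yes, it is a solution.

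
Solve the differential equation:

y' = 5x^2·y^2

Separating variables and integrating:
-1/y = 5x^3/3 + C

General solution: y^-1 = (-5/3)x^3 + C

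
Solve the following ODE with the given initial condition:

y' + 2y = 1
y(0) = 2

General solution: y = 1/2 + Ce^(-2x)
Applying y(0) = 2: C = 2 - 1/2 = 3/2
Particular solution: y = 1/2 + (3/2)e^(-2x)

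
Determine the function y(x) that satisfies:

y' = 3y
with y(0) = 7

General solution: y = Ce^(3x)
Applying IC y(0) = 7:
Particular solution: y = 7e^(3x)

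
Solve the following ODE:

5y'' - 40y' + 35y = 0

Characteristic equation: 5r² - 40r + 35 = 0
Divide by 5: r² - 8r + 7 = 0
Roots: r = 1, 7 (distinct real)
General solution: y = C₁e^x + C₂e^(7x)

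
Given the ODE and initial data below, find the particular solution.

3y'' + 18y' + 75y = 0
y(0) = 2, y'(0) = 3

General solution: y = e^(-3x)(C₁cos(4x) + C₂sin(4x))
Complex roots r = -3 ± 4i
Applying ICs: C₁ = 2, C₂ = 9/4
Particular solution: y = e^(-3x)(2cos(4x) + (9/4)sin(4x))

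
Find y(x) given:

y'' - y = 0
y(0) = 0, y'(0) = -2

General solution: y = C₁e^x + C₂e^(-x)
Applying ICs: C₁ = -1, C₂ = 1
Particular solution: y = -e^x + e^(-x)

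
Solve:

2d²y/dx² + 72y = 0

Characteristic equation: 2r² + 72 = 0
Divide by 2: r² + 36 = 0
Roots: r = ±6i (complex conjugates)
General solution: y = C₁cos(6x) + C₂sin(6x)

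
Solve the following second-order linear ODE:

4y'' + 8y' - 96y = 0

Characteristic equation: 4r² + 8r - 96 = 0
Divide by 4: r² + 2r - 24 = 0
Roots: r = 4, -6 (distinct real)
General solution: y = C₁e^(4x) + C₂e^(-6x)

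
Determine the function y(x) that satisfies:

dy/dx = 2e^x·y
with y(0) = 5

General solution: y = Ce^(2e^x)
Applying IC y(0) = 5:
Particular solution: y = 5e^(2(e^x - 1))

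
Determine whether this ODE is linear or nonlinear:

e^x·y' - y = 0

Linear (y and its derivatives appear to the first power only, no products of y terms)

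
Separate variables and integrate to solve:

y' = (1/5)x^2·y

Separating variables and integrating:
ln|y| = x^3/15 + C

General solution: y = Ce^(x^3/15)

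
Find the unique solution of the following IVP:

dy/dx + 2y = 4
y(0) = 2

General solution: y = 2 + Ce^(-2x)
Applying y(0) = 2: C = 2 - 2 = 0
Particular solution: y = 2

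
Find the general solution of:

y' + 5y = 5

Using integrating factor method:

General solution: y = 1 + Ce^(-5x)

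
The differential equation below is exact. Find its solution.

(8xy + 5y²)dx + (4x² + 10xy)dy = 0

Verify exactness: ∂M/∂y = ∂N/∂x ✓
Find F(x,y) such that ∂F/∂x = M, ∂F/∂y = N
Solution: 4x²y + 5xy² = C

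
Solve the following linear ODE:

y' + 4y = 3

Using integrating factor method:

General solution: y = 3/4 + Ce^(-4x)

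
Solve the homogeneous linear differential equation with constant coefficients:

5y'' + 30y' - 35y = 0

Characteristic equation: 5r² + 30r - 35 = 0
Divide by 5: r² + 6r - 7 = 0
Roots: r = 1, -7 (distinct real)
General solution: y = C₁e^x + C₂e^(-7x)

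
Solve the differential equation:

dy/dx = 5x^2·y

Separating variables and integrating:
ln|y| = 5x^3/3 + C

General solution: y = Ce^(5x^3/3)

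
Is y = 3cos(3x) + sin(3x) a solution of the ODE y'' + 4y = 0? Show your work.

Verification:
y'' = -27cos(3x) - 9sin(3x)
y'' + 4y ≠ 0 (frequency mismatch: got 9 instead of 4)

No, it is not a solution.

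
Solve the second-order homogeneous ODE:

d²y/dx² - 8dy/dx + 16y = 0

Characteristic equation: r² - 8r + 16 = 0
Factored: (r - 4)² = 0
Repeated root: r = 4
General solution: y = (C₁ + C₂x)e^(4x)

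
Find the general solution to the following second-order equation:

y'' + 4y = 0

Characteristic equation: r² + 4 = 0
Roots: r = ±2i (complex conjugates)
General solution: y = C₁cos(2x) + C₂sin(2x)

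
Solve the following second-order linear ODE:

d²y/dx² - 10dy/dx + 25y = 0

Characteristic equation: r² - 10r + 25 = 0
Factored: (r - 5)² = 0
Repeated root: r = 5
General solution: y = (C₁ + C₂x)e^(5x)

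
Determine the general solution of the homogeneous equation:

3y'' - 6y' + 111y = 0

Characteristic equation: 3r² - 6r + 111 = 0
Divide by 3: r² - 2r + 37 = 0
Roots: r = 1 ± 6i (complex conjugates)
General solution: y = e^x(C₁cos(6x) + C₂sin(6x))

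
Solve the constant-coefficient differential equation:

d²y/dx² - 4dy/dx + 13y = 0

Characteristic equation: r² - 4r + 13 = 0
Roots: r = 2 ± 3i (complex conjugates)
General solution: y = e^(2x)(C₁cos(3x) + C₂sin(3x))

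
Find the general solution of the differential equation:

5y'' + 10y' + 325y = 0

Characteristic equation: 5r² + 10r + 325 = 0
Divide by 5: r² + 2r + 65 = 0
Roots: r = -1 ± 8i (complex conjugates)
General solution: y = e^(-x)(C₁cos(8x) + C₂sin(8x))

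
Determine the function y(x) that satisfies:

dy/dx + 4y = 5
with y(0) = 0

General solution: y = 5/4 + Ce^(-4x)
Applying y(0) = 0: C = 0 - 5/4 = -5/4
Particular solution: y = 5/4 - (5/4)e^(-4x)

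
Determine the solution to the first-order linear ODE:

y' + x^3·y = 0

Using integrating factor method:

General solution: y = Ce^(-x^4/4)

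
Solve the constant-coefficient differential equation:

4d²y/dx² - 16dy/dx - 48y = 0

Characteristic equation: 4r² - 16r - 48 = 0
Divide by 4: r² - 4r - 12 = 0
Roots: r = 6, -2 (distinct real)
General solution: y = C₁e^(6x) + C₂e^(-2x)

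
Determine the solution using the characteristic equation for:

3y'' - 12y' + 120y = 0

Characteristic equation: 3r² - 12r + 120 = 0
Divide by 3: r² - 4r + 40 = 0
Roots: r = 2 ± 6i (complex conjugates)
General solution: y = e^(2x)(C₁cos(6x) + C₂sin(6x))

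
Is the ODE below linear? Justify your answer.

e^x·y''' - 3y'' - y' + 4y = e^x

Yes. Linear (y and its derivatives appear to the first power only, no products of y terms)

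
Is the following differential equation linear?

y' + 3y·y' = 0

No. Nonlinear (product y·y')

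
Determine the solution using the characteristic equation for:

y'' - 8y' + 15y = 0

Characteristic equation: r² - 8r + 15 = 0
Roots: r = 3, 5 (distinct real)
General solution: y = C₁e^(3x) + C₂e^(5x)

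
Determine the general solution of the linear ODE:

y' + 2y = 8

Using integrating factor method:

General solution: y = 4 + Ce^(-2x)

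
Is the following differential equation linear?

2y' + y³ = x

No. Nonlinear (y³ term)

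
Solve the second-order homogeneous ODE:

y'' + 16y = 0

Characteristic equation: r² + 16 = 0
Roots: r = ±4i (complex conjugates)
General solution: y = C₁cos(4x) + C₂sin(4x)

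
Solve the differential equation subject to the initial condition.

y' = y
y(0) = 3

General solution: y = Ce^x
Applying IC y(0) = 3:
Particular solution: y = 3e^x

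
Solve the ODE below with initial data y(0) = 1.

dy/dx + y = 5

General solution: y = 5 + Ce^(-x)
Applying y(0) = 1: C = 1 - 5 = -4
Particular solution: y = 5 - 4e^(-x)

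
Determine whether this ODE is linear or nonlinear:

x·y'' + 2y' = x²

Linear (y and its derivatives appear to the first power only, no products of y terms)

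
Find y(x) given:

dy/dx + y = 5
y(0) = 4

General solution: y = 5 + Ce^(-x)
Applying y(0) = 4: C = 4 - 5 = -1
Particular solution: y = 5 - e^(-x)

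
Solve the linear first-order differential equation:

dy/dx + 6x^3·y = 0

Using integrating factor method:

General solution: y = Ce^(-3x^4/2)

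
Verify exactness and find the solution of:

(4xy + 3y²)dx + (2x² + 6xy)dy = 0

Verify exactness: ∂M/∂y = ∂N/∂x ✓
Find F(x,y) such that ∂F/∂x = M, ∂F/∂y = N
Solution: 2x²y + 3xy² = C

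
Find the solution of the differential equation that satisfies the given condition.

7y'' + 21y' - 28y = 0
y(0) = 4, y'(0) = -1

General solution: y = C₁e^x + C₂e^(-4x)
Applying ICs: C₁ = 3, C₂ = 1
Particular solution: y = 3e^x + e^(-4x)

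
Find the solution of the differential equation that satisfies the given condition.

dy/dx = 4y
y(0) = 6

General solution: y = Ce^(4x)
Applying IC y(0) = 6:
Particular solution: y = 6e^(4x)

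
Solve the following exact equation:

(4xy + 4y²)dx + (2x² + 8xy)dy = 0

Verify exactness: ∂M/∂y = ∂N/∂x ✓
Find F(x,y) such that ∂F/∂x = M, ∂F/∂y = N
Solution: 2x²y + 4xy² = C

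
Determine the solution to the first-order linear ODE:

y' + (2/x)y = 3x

Using integrating factor method:

General solution: y = (3/4)x^2 + Cx^(-2)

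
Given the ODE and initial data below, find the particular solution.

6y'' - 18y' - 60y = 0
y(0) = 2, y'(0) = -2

General solution: y = C₁e^(5x) + C₂e^(-2x)
Applying ICs: C₁ = 2/7, C₂ = 12/7
Particular solution: y = (2/7)e^(5x) + (12/7)e^(-2x)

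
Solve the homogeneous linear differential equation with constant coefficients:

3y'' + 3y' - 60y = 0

Characteristic equation: 3r² + 3r - 60 = 0
Divide by 3: r² + r - 20 = 0
Roots: r = 4, -5 (distinct real)
General solution: y = C₁e^(4x) + C₂e^(-5x)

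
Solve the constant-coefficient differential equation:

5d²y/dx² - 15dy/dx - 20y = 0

Characteristic equation: 5r² - 15r - 20 = 0
Divide by 5: r² - 3r - 4 = 0
Roots: r = 4, -1 (distinct real)
General solution: y = C₁e^(4x) + C₂e^(-x)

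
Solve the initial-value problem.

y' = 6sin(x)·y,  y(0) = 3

General solution: y = Ce^(-6cos(x))
Applying IC y(0) = 3:
Particular solution: y = 3e^(6(1-cos(x)))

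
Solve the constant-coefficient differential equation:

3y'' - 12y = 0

Characteristic equation: 3r² - 12 = 0
Divide by 3: r² - 4 = 0
Roots: r = 2, -2 (distinct real)
General solution: y = C₁e^(2x) + C₂e^(-2x)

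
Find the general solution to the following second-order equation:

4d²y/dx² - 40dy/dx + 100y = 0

Characteristic equation: 4r² - 40r + 100 = 0
Divide by 4: r² - 10r + 25 = 0
Factored: (r - 5)² = 0
Repeated root: r = 5
General solution: y = (C₁ + C₂x)e^(5x)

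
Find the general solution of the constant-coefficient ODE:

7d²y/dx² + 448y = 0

Characteristic equation: 7r² + 448 = 0
Divide by 7: r² + 64 = 0
Roots: r = ±8i (complex conjugates)
General solution: y = C₁cos(8x) + C₂sin(8x)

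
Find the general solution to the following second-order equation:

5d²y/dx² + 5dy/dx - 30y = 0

Characteristic equation: 5r² + 5r - 30 = 0
Divide by 5: r² + r - 6 = 0
Roots: r = 2, -3 (distinct real)
General solution: y = C₁e^(2x) + C₂e^(-3x)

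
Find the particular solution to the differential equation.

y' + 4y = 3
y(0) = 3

General solution: y = 3/4 + Ce^(-4x)
Applying y(0) = 3: C = 3 - 3/4 = 9/4
Particular solution: y = 3/4 + (9/4)e^(-4x)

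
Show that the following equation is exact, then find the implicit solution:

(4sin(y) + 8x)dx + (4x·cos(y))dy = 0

Verify exactness: ∂M/∂y = ∂N/∂x ✓
Find F(x,y) such that ∂F/∂x = M, ∂F/∂y = N
Solution: 4x·sin(y) + 4x² = C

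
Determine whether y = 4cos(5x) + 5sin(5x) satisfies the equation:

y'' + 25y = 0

Verification:
y'' = -100cos(5x) - 125sin(5x)
y'' + 25y = 0 ✓

Yes, it is a solution.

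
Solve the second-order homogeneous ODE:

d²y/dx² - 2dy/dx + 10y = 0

Characteristic equation: r² - 2r + 10 = 0
Roots: r = 1 ± 3i (complex conjugates)
General solution: y = e^x(C₁cos(3x) + C₂sin(3x))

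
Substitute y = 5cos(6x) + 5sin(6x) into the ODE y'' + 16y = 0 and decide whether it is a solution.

Verification:
y'' = -180cos(6x) - 180sin(6x)
y'' + 16y ≠ 0 (frequency mismatch: got 36 instead of 16)

No, it is not a solution.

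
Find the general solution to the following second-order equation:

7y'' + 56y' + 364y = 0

Characteristic equation: 7r² + 56r + 364 = 0
Divide by 7: r² + 8r + 52 = 0
Roots: r = -4 ± 6i (complex conjugates)
General solution: y = e^(-4x)(C₁cos(6x) + C₂sin(6x))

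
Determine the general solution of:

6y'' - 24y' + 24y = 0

Characteristic equation: 6r² - 24r + 24 = 0
Divide by 6: r² - 4r + 4 = 0
Factored: (r - 2)² = 0
Repeated root: r = 2
General solution: y = (C₁ + C₂x)e^(2x)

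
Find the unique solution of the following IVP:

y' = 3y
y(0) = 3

General solution: y = Ce^(3x)
Applying IC y(0) = 3:
Particular solution: y = 3e^(3x)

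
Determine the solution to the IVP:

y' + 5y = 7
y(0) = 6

General solution: y = 7/5 + Ce^(-5x)
Applying y(0) = 6: C = 6 - 7/5 = 23/5
Particular solution: y = 7/5 + (23/5)e^(-5x)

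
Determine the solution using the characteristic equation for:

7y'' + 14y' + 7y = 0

Characteristic equation: 7r² + 14r + 7 = 0
Divide by 7: r² + 2r + 1 = 0
Factored: (r + 1)² = 0
Repeated root: r = -1
General solution: y = (C₁ + C₂x)e^(-x)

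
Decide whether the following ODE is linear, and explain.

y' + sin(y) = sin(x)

Nonlinear (sin(y) is nonlinear in y)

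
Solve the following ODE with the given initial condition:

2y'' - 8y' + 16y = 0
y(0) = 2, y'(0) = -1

General solution: y = e^(2x)(C₁cos(2x) + C₂sin(2x))
Complex roots r = 2 ± 2i
Applying ICs: C₁ = 2, C₂ = -5/2
Particular solution: y = e^(2x)(2cos(2x) - (5/2)sin(2x))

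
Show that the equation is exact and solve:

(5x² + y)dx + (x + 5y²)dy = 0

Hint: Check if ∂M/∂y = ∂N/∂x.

Verify exactness: ∂M/∂y = ∂N/∂x ✓
Find F(x,y) such that ∂F/∂x = M, ∂F/∂y = N
Solution: 5x³/3 + xy + 5y³/3 = C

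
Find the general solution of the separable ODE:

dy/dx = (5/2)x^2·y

Separating variables and integrating:
ln|y| = 5x^3/6 + C

General solution: y = Ce^(5x^3/6)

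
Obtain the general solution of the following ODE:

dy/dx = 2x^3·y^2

Separating variables and integrating:
-1/y = x^4/2 + C

General solution: y^-1 = (-1/2)x^4 + C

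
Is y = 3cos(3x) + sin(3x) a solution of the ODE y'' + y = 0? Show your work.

Verification:
y'' = -27cos(3x) - 9sin(3x)
y'' + y ≠ 0 (frequency mismatch: got 9 instead of 1)

No, it is not a solution.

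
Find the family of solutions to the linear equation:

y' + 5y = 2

Using integrating factor method:

General solution: y = 2/5 + Ce^(-5x)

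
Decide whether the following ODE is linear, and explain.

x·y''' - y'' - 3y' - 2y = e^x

Linear (y and its derivatives appear to the first power only, no products of y terms)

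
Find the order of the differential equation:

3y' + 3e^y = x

The order is 1 (highest derivative is of order 1).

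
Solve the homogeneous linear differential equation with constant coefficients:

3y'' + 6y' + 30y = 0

Characteristic equation: 3r² + 6r + 30 = 0
Divide by 3: r² + 2r + 10 = 0
Roots: r = -1 ± 3i (complex conjugates)
General solution: y = e^(-x)(C₁cos(3x) + C₂sin(3x))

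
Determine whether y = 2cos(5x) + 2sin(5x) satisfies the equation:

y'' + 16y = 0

Verification:
y'' = -50cos(5x) - 50sin(5x)
y'' + 16y ≠ 0 (frequency mismatch: got 25 instead of 16)

No, it is not a solution.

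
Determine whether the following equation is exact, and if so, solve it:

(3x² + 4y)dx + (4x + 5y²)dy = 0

Verify exactness: ∂M/∂y = ∂N/∂x ✓
Find F(x,y) such that ∂F/∂x = M, ∂F/∂y = N
Solution: x³ + 4xy + 5y³/3 = C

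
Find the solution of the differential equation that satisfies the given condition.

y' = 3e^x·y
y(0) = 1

General solution: y = Ce^(3e^x)
Applying IC y(0) = 1:
Particular solution: y = e^(3(e^x - 1))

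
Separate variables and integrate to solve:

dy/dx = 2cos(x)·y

Separating variables and integrating:
ln|y| = 2sin(x) + C

General solution: y = Ce^(2sin(x))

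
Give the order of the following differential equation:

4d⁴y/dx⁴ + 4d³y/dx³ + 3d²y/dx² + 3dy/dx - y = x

The order is 4 (highest derivative is of order 4).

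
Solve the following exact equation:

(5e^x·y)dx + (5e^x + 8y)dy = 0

Verify exactness: ∂M/∂y = ∂N/∂x ✓
Find F(x,y) such that ∂F/∂x = M, ∂F/∂y = N
Solution: 5e^x·y + 4y² = C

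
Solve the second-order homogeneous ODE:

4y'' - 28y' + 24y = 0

Characteristic equation: 4r² - 28r + 24 = 0
Divide by 4: r² - 7r + 6 = 0
Roots: r = 1, 6 (distinct real)
General solution: y = C₁e^x + C₂e^(6x)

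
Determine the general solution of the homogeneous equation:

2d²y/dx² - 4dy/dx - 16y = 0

Characteristic equation: 2r² - 4r - 16 = 0
Divide by 2: r² - 2r - 8 = 0
Roots: r = 4, -2 (distinct real)
General solution: y = C₁e^(4x) + C₂e^(-2x)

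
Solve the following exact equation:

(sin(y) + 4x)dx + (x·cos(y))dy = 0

Verify exactness: ∂M/∂y = ∂N/∂x ✓
Find F(x,y) such that ∂F/∂x = M, ∂F/∂y = N
Solution: x·sin(y) + 2x² = C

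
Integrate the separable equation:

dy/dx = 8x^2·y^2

Separating variables and integrating:
-1/y = 8x^3/3 + C

General solution: y^-1 = (-8/3)x^3 + C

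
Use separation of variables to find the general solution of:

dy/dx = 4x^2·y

Separating variables and integrating:
ln|y| = 4x^3/3 + C

General solution: y = Ce^(4x^3/3)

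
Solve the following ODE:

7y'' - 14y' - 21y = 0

Characteristic equation: 7r² - 14r - 21 = 0
Divide by 7: r² - 2r - 3 = 0
Roots: r = 3, -1 (distinct real)
General solution: y = C₁e^(3x) + C₂e^(-x)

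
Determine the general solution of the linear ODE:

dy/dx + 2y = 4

Using integrating factor method:

General solution: y = 2 + Ce^(-2x)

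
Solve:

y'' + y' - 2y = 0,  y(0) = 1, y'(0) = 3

General solution: y = C₁e^x + C₂e^(-2x)
Applying ICs: C₁ = 5/3, C₂ = -2/3
Particular solution: y = (5/3)e^x - (2/3)e^(-2x)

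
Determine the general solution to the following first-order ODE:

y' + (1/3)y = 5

Using integrating factor method:

General solution: y = 15 + Ce^(-x/3)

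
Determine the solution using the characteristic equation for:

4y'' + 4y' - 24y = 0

Characteristic equation: 4r² + 4r - 24 = 0
Divide by 4: r² + r - 6 = 0
Roots: r = 2, -3 (distinct real)
General solution: y = C₁e^(2x) + C₂e^(-3x)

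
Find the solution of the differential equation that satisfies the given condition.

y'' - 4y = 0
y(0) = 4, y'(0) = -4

General solution: y = C₁e^(2x) + C₂e^(-2x)
Applying ICs: C₁ = 1, C₂ = 3
Particular solution: y = e^(2x) + 3e^(-2x)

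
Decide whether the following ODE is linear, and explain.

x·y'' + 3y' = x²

Linear (y and its derivatives appear to the first power only, no products of y terms)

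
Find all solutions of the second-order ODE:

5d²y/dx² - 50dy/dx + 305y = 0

Characteristic equation: 5r² - 50r + 305 = 0
Divide by 5: r² - 10r + 61 = 0
Roots: r = 5 ± 6i (complex conjugates)
General solution: y = e^(5x)(C₁cos(6x) + C₂sin(6x))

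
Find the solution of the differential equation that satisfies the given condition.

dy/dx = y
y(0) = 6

General solution: y = Ce^x
Applying IC y(0) = 6:
Particular solution: y = 6e^x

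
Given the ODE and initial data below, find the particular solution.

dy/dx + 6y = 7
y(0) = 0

General solution: y = 7/6 + Ce^(-6x)
Applying y(0) = 0: C = 0 - 7/6 = -7/6
Particular solution: y = 7/6 - (7/6)e^(-6x)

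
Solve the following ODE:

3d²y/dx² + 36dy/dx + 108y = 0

Characteristic equation: 3r² + 36r + 108 = 0
Divide by 3: r² + 12r + 36 = 0
Factored: (r + 6)² = 0
Repeated root: r = -6
General solution: y = (C₁ + C₂x)e^(-6x)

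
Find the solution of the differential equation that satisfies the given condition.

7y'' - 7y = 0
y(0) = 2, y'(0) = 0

General solution: y = C₁e^x + C₂e^(-x)
Applying ICs: C₁ = 1, C₂ = 1
Particular solution: y = e^x + e^(-x)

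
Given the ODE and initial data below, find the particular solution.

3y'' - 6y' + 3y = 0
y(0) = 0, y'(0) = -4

General solution: y = (C₁ + C₂x)e^x
Repeated root r = 1
Applying ICs: C₁ = 0, C₂ = -4
Particular solution: y = -4xe^x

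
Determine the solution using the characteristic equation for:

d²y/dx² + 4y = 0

Characteristic equation: r² + 4 = 0
Roots: r = ±2i (complex conjugates)
General solution: y = C₁cos(2x) + C₂sin(2x)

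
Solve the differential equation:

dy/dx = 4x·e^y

Separating variables and integrating:
-e^(-y) = 2x² + C

General solution: y = -ln(C - 2x²)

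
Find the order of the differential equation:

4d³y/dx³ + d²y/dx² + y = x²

The order is 3 (highest derivative is of order 3).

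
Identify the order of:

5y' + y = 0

The order is 1 (highest derivative is of order 1).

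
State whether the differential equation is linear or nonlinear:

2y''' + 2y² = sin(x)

Nonlinear (y² term)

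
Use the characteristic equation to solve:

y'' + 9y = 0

Characteristic equation: r² + 9 = 0
Roots: r = ±3i (complex conjugates)
General solution: y = C₁cos(3x) + C₂sin(3x)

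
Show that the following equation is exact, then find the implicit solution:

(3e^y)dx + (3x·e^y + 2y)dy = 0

Verify exactness: ∂M/∂y = ∂N/∂x ✓
Find F(x,y) such that ∂F/∂x = M, ∂F/∂y = N
Solution: 3x·e^y + y² = C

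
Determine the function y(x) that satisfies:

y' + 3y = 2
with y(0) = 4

General solution: y = 2/3 + Ce^(-3x)
Applying y(0) = 4: C = 4 - 2/3 = 10/3
Particular solution: y = 2/3 + (10/3)e^(-3x)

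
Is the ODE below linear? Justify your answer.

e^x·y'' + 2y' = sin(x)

Yes. Linear (y and its derivatives appear to the first power only, no products of y terms)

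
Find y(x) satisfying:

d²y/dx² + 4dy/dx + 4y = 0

Characteristic equation: r² + 4r + 4 = 0
Factored: (r + 2)² = 0
Repeated root: r = -2
General solution: y = (C₁ + C₂x)e^(-2x)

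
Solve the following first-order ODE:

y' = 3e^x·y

Separating variables and integrating:
ln|y| = 3e^x + C

General solution: y = Ce^(3e^x)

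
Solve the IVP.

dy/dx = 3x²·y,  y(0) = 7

General solution: y = Ce^(x³)
Applying IC y(0) = 7:
Particular solution: y = 7e^(x³)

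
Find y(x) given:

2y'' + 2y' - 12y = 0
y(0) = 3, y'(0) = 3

General solution: y = C₁e^(2x) + C₂e^(-3x)
Applying ICs: C₁ = 12/5, C₂ = 3/5
Particular solution: y = (12/5)e^(2x) + (3/5)e^(-3x)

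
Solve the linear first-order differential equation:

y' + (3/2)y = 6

Using integrating factor method:

General solution: y = 4 + Ce^(-3x/2)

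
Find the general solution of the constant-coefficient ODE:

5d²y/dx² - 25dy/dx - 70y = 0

Characteristic equation: 5r² - 25r - 70 = 0
Divide by 5: r² - 5r - 14 = 0
Roots: r = 7, -2 (distinct real)
General solution: y = C₁e^(7x) + C₂e^(-2x)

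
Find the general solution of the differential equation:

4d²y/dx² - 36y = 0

Characteristic equation: 4r² - 36 = 0
Divide by 4: r² - 9 = 0
Roots: r = 3, -3 (distinct real)
General solution: y = C₁e^(3x) + C₂e^(-3x)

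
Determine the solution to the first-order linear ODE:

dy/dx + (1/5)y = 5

Using integrating factor method:

General solution: y = 25 + Ce^(-x/5)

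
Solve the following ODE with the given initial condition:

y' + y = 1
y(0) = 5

General solution: y = 1 + Ce^(-x)
Applying y(0) = 5: C = 5 - 1 = 4
Particular solution: y = 1 + 4e^(-x)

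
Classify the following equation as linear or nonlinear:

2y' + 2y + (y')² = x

Nonlinear ((y')² term)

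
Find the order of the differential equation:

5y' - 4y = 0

The order is 1 (highest derivative is of order 1).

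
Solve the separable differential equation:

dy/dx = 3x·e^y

Separating variables and integrating:
-e^(-y) = 3x²/2 + C

General solution: y = -ln(C - 3x²/2)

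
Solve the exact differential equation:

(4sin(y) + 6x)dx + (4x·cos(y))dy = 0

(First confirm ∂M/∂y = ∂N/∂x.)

Verify exactness: ∂M/∂y = ∂N/∂x ✓
Find F(x,y) such that ∂F/∂x = M, ∂F/∂y = N
Solution: 4x·sin(y) + 3x² = C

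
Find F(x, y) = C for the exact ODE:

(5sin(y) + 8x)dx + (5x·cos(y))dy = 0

Verify exactness: ∂M/∂y = ∂N/∂x ✓
Find F(x,y) such that ∂F/∂x = M, ∂F/∂y = N
Solution: 5x·sin(y) + 4x² = C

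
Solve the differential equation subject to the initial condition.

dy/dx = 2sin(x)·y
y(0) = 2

General solution: y = Ce^(-2cos(x))
Applying IC y(0) = 2:
Particular solution: y = 2e^(2(1-cos(x)))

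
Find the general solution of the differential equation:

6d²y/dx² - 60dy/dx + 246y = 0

Characteristic equation: 6r² - 60r + 246 = 0
Divide by 6: r² - 10r + 41 = 0
Roots: r = 5 ± 4i (complex conjugates)
General solution: y = e^(5x)(C₁cos(4x) + C₂sin(4x))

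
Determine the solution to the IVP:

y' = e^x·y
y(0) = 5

General solution: y = Ce^(e^x)
Applying IC y(0) = 5:
Particular solution: y = 5e^(e^x - 1)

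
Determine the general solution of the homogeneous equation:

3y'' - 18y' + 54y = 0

Characteristic equation: 3r² - 18r + 54 = 0
Divide by 3: r² - 6r + 18 = 0
Roots: r = 3 ± 3i (complex conjugates)
General solution: y = e^(3x)(C₁cos(3x) + C₂sin(3x))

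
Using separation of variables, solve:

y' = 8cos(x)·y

Separating variables and integrating:
ln|y| = 8sin(x) + C

General solution: y = Ce^(8sin(x))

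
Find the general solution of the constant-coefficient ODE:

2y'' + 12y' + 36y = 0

Characteristic equation: 2r² + 12r + 36 = 0
Divide by 2: r² + 6r + 18 = 0
Roots: r = -3 ± 3i (complex conjugates)
General solution: y = e^(-3x)(C₁cos(3x) + C₂sin(3x))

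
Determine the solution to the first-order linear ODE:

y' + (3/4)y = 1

Using integrating factor method:

General solution: y = 4/3 + Ce^(-3x/4)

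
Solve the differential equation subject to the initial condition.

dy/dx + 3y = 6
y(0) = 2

General solution: y = 2 + Ce^(-3x)
Applying y(0) = 2: C = 2 - 2 = 0
Particular solution: y = 2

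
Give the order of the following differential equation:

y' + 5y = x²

The order is 1 (highest derivative is of order 1).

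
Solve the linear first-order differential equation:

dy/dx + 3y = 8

Using integrating factor method:

General solution: y = 8/3 + Ce^(-3x)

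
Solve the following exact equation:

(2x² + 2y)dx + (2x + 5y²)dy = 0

Verify exactness: ∂M/∂y = ∂N/∂x ✓
Find F(x,y) such that ∂F/∂x = M, ∂F/∂y = N
Solution: 2x³/3 + 2xy + 5y³/3 = C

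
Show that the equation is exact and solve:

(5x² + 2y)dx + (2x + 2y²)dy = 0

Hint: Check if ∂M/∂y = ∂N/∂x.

Verify exactness: ∂M/∂y = ∂N/∂x ✓
Find F(x,y) such that ∂F/∂x = M, ∂F/∂y = N
Solution: 5x³/3 + 2xy + 2y³/3 = C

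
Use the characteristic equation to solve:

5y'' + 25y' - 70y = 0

Characteristic equation: 5r² + 25r - 70 = 0
Divide by 5: r² + 5r - 14 = 0
Roots: r = 2, -7 (distinct real)
General solution: y = C₁e^(2x) + C₂e^(-7x)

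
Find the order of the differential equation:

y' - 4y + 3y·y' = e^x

The order is 1 (highest derivative is of order 1).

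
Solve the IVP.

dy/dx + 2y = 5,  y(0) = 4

General solution: y = 5/2 + Ce^(-2x)
Applying y(0) = 4: C = 4 - 5/2 = 3/2
Particular solution: y = 5/2 + (3/2)e^(-2x)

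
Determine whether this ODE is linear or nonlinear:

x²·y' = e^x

Linear (y and its derivatives appear to the first power only, no products of y terms)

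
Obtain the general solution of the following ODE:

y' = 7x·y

Separating variables and integrating:
ln|y| = 7x^2/2 + C

General solution: y = Ce^(7x^2/2)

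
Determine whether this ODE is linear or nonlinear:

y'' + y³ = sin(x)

Nonlinear (y³ term)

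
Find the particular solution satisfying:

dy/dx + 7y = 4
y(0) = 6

General solution: y = 4/7 + Ce^(-7x)
Applying y(0) = 6: C = 6 - 4/7 = 38/7
Particular solution: y = 4/7 + (38/7)e^(-7x)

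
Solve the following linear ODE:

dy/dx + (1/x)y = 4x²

Using integrating factor method:

General solution: y = x^3 + C/x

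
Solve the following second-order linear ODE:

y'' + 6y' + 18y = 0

Characteristic equation: r² + 6r + 18 = 0
Roots: r = -3 ± 3i (complex conjugates)
General solution: y = e^(-3x)(C₁cos(3x) + C₂sin(3x))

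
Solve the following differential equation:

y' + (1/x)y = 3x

Using integrating factor method:

General solution: y = x^2 + C/x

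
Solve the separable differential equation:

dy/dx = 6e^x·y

Separating variables and integrating:
ln|y| = 6e^x + C

General solution: y = Ce^(6e^x)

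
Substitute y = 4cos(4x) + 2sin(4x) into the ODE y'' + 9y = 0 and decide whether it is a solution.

Verification:
y'' = -64cos(4x) - 32sin(4x)
y'' + 9y ≠ 0 (frequency mismatch: got 16 instead of 9)

No, it is not a solution.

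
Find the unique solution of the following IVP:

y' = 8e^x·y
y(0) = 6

General solution: y = Ce^(8e^x)
Applying IC y(0) = 6:
Particular solution: y = 6e^(8(e^x - 1))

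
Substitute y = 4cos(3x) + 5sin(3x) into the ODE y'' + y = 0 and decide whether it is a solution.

Verification:
y'' = -36cos(3x) - 45sin(3x)
y'' + y ≠ 0 (frequency mismatch: got 9 instead of 1)

No, it is not a solution.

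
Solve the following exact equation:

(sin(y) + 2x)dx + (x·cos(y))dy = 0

Verify exactness: ∂M/∂y = ∂N/∂x ✓
Find F(x,y) such that ∂F/∂x = M, ∂F/∂y = N
Solution: x·sin(y) + x² = C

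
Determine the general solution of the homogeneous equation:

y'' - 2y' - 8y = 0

Characteristic equation: r² - 2r - 8 = 0
Roots: r = 4, -2 (distinct real)
General solution: y = C₁e^(4x) + C₂e^(-2x)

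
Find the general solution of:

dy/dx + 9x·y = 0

Using integrating factor method:

General solution: y = Ce^(-9x^2/2)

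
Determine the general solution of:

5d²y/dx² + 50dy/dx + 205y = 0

Characteristic equation: 5r² + 50r + 205 = 0
Divide by 5: r² + 10r + 41 = 0
Roots: r = -5 ± 4i (complex conjugates)
General solution: y = e^(-5x)(C₁cos(4x) + C₂sin(4x))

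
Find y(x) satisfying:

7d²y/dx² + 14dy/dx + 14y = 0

Characteristic equation: 7r² + 14r + 14 = 0
Divide by 7: r² + 2r + 2 = 0
Roots: r = -1 ± i (complex conjugates)
General solution: y = e^(-x)(C₁cos(x) + C₂sin(x))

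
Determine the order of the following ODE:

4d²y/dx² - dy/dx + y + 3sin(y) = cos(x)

The order is 2 (highest derivative is of order 2).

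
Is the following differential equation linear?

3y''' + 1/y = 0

No. Nonlinear (1/y term)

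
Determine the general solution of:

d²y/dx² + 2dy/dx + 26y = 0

Characteristic equation: r² + 2r + 26 = 0
Roots: r = -1 ± 5i (complex conjugates)
General solution: y = e^(-x)(C₁cos(5x) + C₂sin(5x))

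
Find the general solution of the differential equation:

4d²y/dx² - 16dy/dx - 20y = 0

Characteristic equation: 4r² - 16r - 20 = 0
Divide by 4: r² - 4r - 5 = 0
Roots: r = 5, -1 (distinct real)
General solution: y = C₁e^(5x) + C₂e^(-x)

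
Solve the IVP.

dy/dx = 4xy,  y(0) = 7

General solution: y = Ce^(2x²)
Applying IC y(0) = 7:
Particular solution: y = 7e^(2x²)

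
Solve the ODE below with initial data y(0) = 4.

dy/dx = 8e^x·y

General solution: y = Ce^(8e^x)
Applying IC y(0) = 4:
Particular solution: y = 4e^(8(e^x - 1))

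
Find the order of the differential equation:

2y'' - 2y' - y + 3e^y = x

The order is 2 (highest derivative is of order 2).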